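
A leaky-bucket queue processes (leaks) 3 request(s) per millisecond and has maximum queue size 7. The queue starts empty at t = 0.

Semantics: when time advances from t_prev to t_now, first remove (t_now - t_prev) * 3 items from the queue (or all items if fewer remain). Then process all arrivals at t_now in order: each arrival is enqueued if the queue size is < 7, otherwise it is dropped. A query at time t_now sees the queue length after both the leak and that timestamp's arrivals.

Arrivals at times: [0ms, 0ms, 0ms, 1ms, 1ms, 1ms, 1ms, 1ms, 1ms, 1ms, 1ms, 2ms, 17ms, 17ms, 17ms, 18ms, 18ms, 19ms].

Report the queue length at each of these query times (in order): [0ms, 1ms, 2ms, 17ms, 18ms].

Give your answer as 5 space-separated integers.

Answer: 3 7 5 3 2

Derivation:
Queue lengths at query times:
  query t=0ms: backlog = 3
  query t=1ms: backlog = 7
  query t=2ms: backlog = 5
  query t=17ms: backlog = 3
  query t=18ms: backlog = 2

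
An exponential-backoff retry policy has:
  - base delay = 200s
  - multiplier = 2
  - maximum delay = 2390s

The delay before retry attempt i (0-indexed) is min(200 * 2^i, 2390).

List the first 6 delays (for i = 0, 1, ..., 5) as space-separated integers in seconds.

Answer: 200 400 800 1600 2390 2390

Derivation:
Computing each delay:
  i=0: min(200*2^0, 2390) = 200
  i=1: min(200*2^1, 2390) = 400
  i=2: min(200*2^2, 2390) = 800
  i=3: min(200*2^3, 2390) = 1600
  i=4: min(200*2^4, 2390) = 2390
  i=5: min(200*2^5, 2390) = 2390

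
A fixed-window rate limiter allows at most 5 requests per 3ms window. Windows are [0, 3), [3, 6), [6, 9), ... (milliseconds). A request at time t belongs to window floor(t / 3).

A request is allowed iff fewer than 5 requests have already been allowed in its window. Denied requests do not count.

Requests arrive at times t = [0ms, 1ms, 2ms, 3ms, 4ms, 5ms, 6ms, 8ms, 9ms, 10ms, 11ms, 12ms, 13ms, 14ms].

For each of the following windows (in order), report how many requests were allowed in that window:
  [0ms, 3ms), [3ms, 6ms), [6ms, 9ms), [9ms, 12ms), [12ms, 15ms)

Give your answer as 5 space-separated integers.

Answer: 3 3 2 3 3

Derivation:
Processing requests:
  req#1 t=0ms (window 0): ALLOW
  req#2 t=1ms (window 0): ALLOW
  req#3 t=2ms (window 0): ALLOW
  req#4 t=3ms (window 1): ALLOW
  req#5 t=4ms (window 1): ALLOW
  req#6 t=5ms (window 1): ALLOW
  req#7 t=6ms (window 2): ALLOW
  req#8 t=8ms (window 2): ALLOW
  req#9 t=9ms (window 3): ALLOW
  req#10 t=10ms (window 3): ALLOW
  req#11 t=11ms (window 3): ALLOW
  req#12 t=12ms (window 4): ALLOW
  req#13 t=13ms (window 4): ALLOW
  req#14 t=14ms (window 4): ALLOW

Allowed counts by window: 3 3 2 3 3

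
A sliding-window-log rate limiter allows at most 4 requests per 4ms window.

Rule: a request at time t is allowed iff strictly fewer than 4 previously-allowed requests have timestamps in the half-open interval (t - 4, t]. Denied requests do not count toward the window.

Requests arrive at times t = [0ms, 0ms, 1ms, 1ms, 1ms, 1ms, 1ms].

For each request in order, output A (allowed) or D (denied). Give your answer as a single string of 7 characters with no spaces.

Answer: AAAADDD

Derivation:
Tracking allowed requests in the window:
  req#1 t=0ms: ALLOW
  req#2 t=0ms: ALLOW
  req#3 t=1ms: ALLOW
  req#4 t=1ms: ALLOW
  req#5 t=1ms: DENY
  req#6 t=1ms: DENY
  req#7 t=1ms: DENY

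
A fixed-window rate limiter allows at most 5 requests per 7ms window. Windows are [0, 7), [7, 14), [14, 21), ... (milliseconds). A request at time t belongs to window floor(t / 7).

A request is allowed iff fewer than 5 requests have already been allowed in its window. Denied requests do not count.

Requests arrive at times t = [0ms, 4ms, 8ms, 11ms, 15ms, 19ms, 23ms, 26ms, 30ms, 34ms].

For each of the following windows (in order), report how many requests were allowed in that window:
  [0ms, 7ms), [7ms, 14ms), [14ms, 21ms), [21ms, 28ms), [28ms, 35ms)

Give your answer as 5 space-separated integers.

Answer: 2 2 2 2 2

Derivation:
Processing requests:
  req#1 t=0ms (window 0): ALLOW
  req#2 t=4ms (window 0): ALLOW
  req#3 t=8ms (window 1): ALLOW
  req#4 t=11ms (window 1): ALLOW
  req#5 t=15ms (window 2): ALLOW
  req#6 t=19ms (window 2): ALLOW
  req#7 t=23ms (window 3): ALLOW
  req#8 t=26ms (window 3): ALLOW
  req#9 t=30ms (window 4): ALLOW
  req#10 t=34ms (window 4): ALLOW

Allowed counts by window: 2 2 2 2 2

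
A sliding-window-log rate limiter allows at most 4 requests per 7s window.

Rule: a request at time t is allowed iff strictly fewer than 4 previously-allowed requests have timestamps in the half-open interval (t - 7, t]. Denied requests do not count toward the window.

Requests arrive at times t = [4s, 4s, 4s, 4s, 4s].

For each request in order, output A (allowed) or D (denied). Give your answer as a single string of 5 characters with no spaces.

Tracking allowed requests in the window:
  req#1 t=4s: ALLOW
  req#2 t=4s: ALLOW
  req#3 t=4s: ALLOW
  req#4 t=4s: ALLOW
  req#5 t=4s: DENY

Answer: AAAAD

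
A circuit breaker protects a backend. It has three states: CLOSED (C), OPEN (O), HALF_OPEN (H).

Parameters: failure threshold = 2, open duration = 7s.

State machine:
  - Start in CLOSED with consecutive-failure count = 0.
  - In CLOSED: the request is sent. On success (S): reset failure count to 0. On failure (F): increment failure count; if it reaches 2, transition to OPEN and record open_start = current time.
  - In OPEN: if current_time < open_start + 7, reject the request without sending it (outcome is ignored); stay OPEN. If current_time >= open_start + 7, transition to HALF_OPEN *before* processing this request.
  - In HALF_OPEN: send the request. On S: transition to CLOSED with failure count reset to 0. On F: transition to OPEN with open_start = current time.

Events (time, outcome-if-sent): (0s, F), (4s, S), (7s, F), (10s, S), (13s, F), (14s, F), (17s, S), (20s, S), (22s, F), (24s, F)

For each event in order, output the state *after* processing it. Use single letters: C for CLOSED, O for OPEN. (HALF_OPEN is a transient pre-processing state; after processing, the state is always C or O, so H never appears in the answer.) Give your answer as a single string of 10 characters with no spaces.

Answer: CCCCCOOOOO

Derivation:
State after each event:
  event#1 t=0s outcome=F: state=CLOSED
  event#2 t=4s outcome=S: state=CLOSED
  event#3 t=7s outcome=F: state=CLOSED
  event#4 t=10s outcome=S: state=CLOSED
  event#5 t=13s outcome=F: state=CLOSED
  event#6 t=14s outcome=F: state=OPEN
  event#7 t=17s outcome=S: state=OPEN
  event#8 t=20s outcome=S: state=OPEN
  event#9 t=22s outcome=F: state=OPEN
  event#10 t=24s outcome=F: state=OPEN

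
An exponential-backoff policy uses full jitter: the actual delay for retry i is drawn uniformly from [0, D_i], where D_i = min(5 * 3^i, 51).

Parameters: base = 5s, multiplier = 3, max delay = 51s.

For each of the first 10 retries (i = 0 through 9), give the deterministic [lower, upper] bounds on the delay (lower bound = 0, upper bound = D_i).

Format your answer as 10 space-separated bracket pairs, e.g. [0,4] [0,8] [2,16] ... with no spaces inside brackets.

Answer: [0,5] [0,15] [0,45] [0,51] [0,51] [0,51] [0,51] [0,51] [0,51] [0,51]

Derivation:
Computing bounds per retry:
  i=0: D_i=min(5*3^0,51)=5, bounds=[0,5]
  i=1: D_i=min(5*3^1,51)=15, bounds=[0,15]
  i=2: D_i=min(5*3^2,51)=45, bounds=[0,45]
  i=3: D_i=min(5*3^3,51)=51, bounds=[0,51]
  i=4: D_i=min(5*3^4,51)=51, bounds=[0,51]
  i=5: D_i=min(5*3^5,51)=51, bounds=[0,51]
  i=6: D_i=min(5*3^6,51)=51, bounds=[0,51]
  i=7: D_i=min(5*3^7,51)=51, bounds=[0,51]
  i=8: D_i=min(5*3^8,51)=51, bounds=[0,51]
  i=9: D_i=min(5*3^9,51)=51, bounds=[0,51]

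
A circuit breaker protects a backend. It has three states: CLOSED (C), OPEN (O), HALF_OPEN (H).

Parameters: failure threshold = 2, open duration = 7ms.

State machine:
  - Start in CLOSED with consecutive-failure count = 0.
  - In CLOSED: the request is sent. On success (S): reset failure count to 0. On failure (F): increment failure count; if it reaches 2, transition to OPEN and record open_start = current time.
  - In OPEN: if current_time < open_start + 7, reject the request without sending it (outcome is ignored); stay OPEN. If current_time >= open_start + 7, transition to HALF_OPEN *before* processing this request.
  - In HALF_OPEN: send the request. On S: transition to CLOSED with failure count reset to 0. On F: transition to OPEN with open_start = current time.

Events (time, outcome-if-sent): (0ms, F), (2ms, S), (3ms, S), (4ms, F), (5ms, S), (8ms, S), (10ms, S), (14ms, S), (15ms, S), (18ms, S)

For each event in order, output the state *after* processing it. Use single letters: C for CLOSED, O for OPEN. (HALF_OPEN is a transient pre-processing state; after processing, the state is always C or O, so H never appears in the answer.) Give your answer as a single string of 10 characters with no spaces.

State after each event:
  event#1 t=0ms outcome=F: state=CLOSED
  event#2 t=2ms outcome=S: state=CLOSED
  event#3 t=3ms outcome=S: state=CLOSED
  event#4 t=4ms outcome=F: state=CLOSED
  event#5 t=5ms outcome=S: state=CLOSED
  event#6 t=8ms outcome=S: state=CLOSED
  event#7 t=10ms outcome=S: state=CLOSED
  event#8 t=14ms outcome=S: state=CLOSED
  event#9 t=15ms outcome=S: state=CLOSED
  event#10 t=18ms outcome=S: state=CLOSED

Answer: CCCCCCCCCC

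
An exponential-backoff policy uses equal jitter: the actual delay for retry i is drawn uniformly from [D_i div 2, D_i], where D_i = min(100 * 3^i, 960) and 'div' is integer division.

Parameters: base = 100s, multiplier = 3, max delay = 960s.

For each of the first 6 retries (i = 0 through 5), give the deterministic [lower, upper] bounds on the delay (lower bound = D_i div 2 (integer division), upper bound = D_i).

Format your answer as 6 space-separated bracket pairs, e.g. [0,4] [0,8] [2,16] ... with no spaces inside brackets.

Computing bounds per retry:
  i=0: D_i=min(100*3^0,960)=100, bounds=[50,100]
  i=1: D_i=min(100*3^1,960)=300, bounds=[150,300]
  i=2: D_i=min(100*3^2,960)=900, bounds=[450,900]
  i=3: D_i=min(100*3^3,960)=960, bounds=[480,960]
  i=4: D_i=min(100*3^4,960)=960, bounds=[480,960]
  i=5: D_i=min(100*3^5,960)=960, bounds=[480,960]

Answer: [50,100] [150,300] [450,900] [480,960] [480,960] [480,960]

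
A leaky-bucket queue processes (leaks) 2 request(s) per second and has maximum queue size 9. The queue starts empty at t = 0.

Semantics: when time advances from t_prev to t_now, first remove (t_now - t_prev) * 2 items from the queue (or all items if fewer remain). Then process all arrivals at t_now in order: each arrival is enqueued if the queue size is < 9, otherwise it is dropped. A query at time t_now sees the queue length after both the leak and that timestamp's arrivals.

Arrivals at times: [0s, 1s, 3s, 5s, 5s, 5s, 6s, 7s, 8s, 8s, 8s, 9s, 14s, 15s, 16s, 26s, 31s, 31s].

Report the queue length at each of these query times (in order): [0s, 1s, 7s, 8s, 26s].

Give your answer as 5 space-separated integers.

Answer: 1 1 1 3 1

Derivation:
Queue lengths at query times:
  query t=0s: backlog = 1
  query t=1s: backlog = 1
  query t=7s: backlog = 1
  query t=8s: backlog = 3
  query t=26s: backlog = 1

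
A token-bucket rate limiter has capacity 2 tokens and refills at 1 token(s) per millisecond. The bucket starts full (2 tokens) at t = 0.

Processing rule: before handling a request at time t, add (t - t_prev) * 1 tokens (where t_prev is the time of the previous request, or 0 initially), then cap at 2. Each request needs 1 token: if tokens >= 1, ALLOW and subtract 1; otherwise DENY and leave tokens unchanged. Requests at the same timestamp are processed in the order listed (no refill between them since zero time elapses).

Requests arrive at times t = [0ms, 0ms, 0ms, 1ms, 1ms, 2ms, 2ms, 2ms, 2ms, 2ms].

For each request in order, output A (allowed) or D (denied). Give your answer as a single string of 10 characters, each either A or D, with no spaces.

Simulating step by step:
  req#1 t=0ms: ALLOW
  req#2 t=0ms: ALLOW
  req#3 t=0ms: DENY
  req#4 t=1ms: ALLOW
  req#5 t=1ms: DENY
  req#6 t=2ms: ALLOW
  req#7 t=2ms: DENY
  req#8 t=2ms: DENY
  req#9 t=2ms: DENY
  req#10 t=2ms: DENY

Answer: AADADADDDD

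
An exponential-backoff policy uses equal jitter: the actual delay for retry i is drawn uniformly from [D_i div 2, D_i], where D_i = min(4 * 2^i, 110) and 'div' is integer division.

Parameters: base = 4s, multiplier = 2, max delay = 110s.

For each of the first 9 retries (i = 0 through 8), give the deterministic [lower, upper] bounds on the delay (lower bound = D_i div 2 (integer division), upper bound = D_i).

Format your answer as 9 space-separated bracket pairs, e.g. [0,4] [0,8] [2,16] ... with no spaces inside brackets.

Computing bounds per retry:
  i=0: D_i=min(4*2^0,110)=4, bounds=[2,4]
  i=1: D_i=min(4*2^1,110)=8, bounds=[4,8]
  i=2: D_i=min(4*2^2,110)=16, bounds=[8,16]
  i=3: D_i=min(4*2^3,110)=32, bounds=[16,32]
  i=4: D_i=min(4*2^4,110)=64, bounds=[32,64]
  i=5: D_i=min(4*2^5,110)=110, bounds=[55,110]
  i=6: D_i=min(4*2^6,110)=110, bounds=[55,110]
  i=7: D_i=min(4*2^7,110)=110, bounds=[55,110]
  i=8: D_i=min(4*2^8,110)=110, bounds=[55,110]

Answer: [2,4] [4,8] [8,16] [16,32] [32,64] [55,110] [55,110] [55,110] [55,110]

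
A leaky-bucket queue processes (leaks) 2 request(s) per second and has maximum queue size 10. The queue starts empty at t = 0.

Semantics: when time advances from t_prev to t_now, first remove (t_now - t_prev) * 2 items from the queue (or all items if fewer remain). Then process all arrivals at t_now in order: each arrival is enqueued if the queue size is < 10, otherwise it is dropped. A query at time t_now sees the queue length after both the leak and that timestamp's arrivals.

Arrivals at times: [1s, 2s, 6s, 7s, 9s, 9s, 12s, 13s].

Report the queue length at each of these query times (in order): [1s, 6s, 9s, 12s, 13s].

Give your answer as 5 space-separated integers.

Answer: 1 1 2 1 1

Derivation:
Queue lengths at query times:
  query t=1s: backlog = 1
  query t=6s: backlog = 1
  query t=9s: backlog = 2
  query t=12s: backlog = 1
  query t=13s: backlog = 1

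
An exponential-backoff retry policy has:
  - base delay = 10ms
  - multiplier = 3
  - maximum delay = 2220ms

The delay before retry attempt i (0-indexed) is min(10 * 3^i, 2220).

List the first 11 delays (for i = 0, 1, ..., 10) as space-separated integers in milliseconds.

Answer: 10 30 90 270 810 2220 2220 2220 2220 2220 2220

Derivation:
Computing each delay:
  i=0: min(10*3^0, 2220) = 10
  i=1: min(10*3^1, 2220) = 30
  i=2: min(10*3^2, 2220) = 90
  i=3: min(10*3^3, 2220) = 270
  i=4: min(10*3^4, 2220) = 810
  i=5: min(10*3^5, 2220) = 2220
  i=6: min(10*3^6, 2220) = 2220
  i=7: min(10*3^7, 2220) = 2220
  i=8: min(10*3^8, 2220) = 2220
  i=9: min(10*3^9, 2220) = 2220
  i=10: min(10*3^10, 2220) = 2220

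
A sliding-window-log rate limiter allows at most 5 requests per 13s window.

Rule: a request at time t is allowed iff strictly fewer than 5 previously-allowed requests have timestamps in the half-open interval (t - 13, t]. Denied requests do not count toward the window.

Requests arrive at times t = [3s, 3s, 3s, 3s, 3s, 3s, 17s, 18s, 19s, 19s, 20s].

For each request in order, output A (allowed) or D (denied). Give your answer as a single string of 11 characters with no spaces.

Answer: AAAAADAAAAA

Derivation:
Tracking allowed requests in the window:
  req#1 t=3s: ALLOW
  req#2 t=3s: ALLOW
  req#3 t=3s: ALLOW
  req#4 t=3s: ALLOW
  req#5 t=3s: ALLOW
  req#6 t=3s: DENY
  req#7 t=17s: ALLOW
  req#8 t=18s: ALLOW
  req#9 t=19s: ALLOW
  req#10 t=19s: ALLOW
  req#11 t=20s: ALLOW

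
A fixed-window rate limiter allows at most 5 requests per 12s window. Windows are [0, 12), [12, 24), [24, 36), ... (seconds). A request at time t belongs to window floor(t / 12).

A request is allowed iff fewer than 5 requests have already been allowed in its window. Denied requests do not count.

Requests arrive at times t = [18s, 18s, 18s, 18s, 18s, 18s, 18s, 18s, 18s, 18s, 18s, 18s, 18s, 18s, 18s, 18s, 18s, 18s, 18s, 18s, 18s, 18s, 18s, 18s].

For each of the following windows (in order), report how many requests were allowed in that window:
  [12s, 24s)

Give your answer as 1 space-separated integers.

Processing requests:
  req#1 t=18s (window 1): ALLOW
  req#2 t=18s (window 1): ALLOW
  req#3 t=18s (window 1): ALLOW
  req#4 t=18s (window 1): ALLOW
  req#5 t=18s (window 1): ALLOW
  req#6 t=18s (window 1): DENY
  req#7 t=18s (window 1): DENY
  req#8 t=18s (window 1): DENY
  req#9 t=18s (window 1): DENY
  req#10 t=18s (window 1): DENY
  req#11 t=18s (window 1): DENY
  req#12 t=18s (window 1): DENY
  req#13 t=18s (window 1): DENY
  req#14 t=18s (window 1): DENY
  req#15 t=18s (window 1): DENY
  req#16 t=18s (window 1): DENY
  req#17 t=18s (window 1): DENY
  req#18 t=18s (window 1): DENY
  req#19 t=18s (window 1): DENY
  req#20 t=18s (window 1): DENY
  req#21 t=18s (window 1): DENY
  req#22 t=18s (window 1): DENY
  req#23 t=18s (window 1): DENY
  req#24 t=18s (window 1): DENY

Allowed counts by window: 5

Answer: 5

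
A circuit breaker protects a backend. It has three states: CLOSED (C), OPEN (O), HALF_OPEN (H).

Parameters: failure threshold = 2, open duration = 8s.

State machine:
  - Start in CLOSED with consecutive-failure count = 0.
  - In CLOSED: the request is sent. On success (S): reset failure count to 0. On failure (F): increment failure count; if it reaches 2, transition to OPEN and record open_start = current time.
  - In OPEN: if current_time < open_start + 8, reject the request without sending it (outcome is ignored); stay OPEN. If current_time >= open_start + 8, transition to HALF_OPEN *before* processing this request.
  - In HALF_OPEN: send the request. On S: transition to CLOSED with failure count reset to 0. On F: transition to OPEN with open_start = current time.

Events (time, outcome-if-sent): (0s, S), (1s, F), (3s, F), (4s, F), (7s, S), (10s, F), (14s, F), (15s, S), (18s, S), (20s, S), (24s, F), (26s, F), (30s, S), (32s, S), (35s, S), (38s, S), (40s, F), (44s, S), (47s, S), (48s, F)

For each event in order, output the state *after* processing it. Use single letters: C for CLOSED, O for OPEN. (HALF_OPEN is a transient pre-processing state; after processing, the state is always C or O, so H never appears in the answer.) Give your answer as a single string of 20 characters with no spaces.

Answer: CCOOOOOOOOOOOCCCCCCC

Derivation:
State after each event:
  event#1 t=0s outcome=S: state=CLOSED
  event#2 t=1s outcome=F: state=CLOSED
  event#3 t=3s outcome=F: state=OPEN
  event#4 t=4s outcome=F: state=OPEN
  event#5 t=7s outcome=S: state=OPEN
  event#6 t=10s outcome=F: state=OPEN
  event#7 t=14s outcome=F: state=OPEN
  event#8 t=15s outcome=S: state=OPEN
  event#9 t=18s outcome=S: state=OPEN
  event#10 t=20s outcome=S: state=OPEN
  event#11 t=24s outcome=F: state=OPEN
  event#12 t=26s outcome=F: state=OPEN
  event#13 t=30s outcome=S: state=OPEN
  event#14 t=32s outcome=S: state=CLOSED
  event#15 t=35s outcome=S: state=CLOSED
  event#16 t=38s outcome=S: state=CLOSED
  event#17 t=40s outcome=F: state=CLOSED
  event#18 t=44s outcome=S: state=CLOSED
  event#19 t=47s outcome=S: state=CLOSED
  event#20 t=48s outcome=F: state=CLOSED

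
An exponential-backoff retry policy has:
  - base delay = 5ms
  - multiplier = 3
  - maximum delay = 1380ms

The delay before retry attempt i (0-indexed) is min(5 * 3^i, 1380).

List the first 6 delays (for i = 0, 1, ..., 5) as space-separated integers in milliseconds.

Answer: 5 15 45 135 405 1215

Derivation:
Computing each delay:
  i=0: min(5*3^0, 1380) = 5
  i=1: min(5*3^1, 1380) = 15
  i=2: min(5*3^2, 1380) = 45
  i=3: min(5*3^3, 1380) = 135
  i=4: min(5*3^4, 1380) = 405
  i=5: min(5*3^5, 1380) = 1215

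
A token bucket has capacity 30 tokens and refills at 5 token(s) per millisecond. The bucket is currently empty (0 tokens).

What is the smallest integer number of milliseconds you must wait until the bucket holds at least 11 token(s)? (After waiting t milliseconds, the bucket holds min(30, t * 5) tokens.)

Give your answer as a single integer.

Need t * 5 >= 11, so t >= 11/5.
Smallest integer t = ceil(11/5) = 3.

Answer: 3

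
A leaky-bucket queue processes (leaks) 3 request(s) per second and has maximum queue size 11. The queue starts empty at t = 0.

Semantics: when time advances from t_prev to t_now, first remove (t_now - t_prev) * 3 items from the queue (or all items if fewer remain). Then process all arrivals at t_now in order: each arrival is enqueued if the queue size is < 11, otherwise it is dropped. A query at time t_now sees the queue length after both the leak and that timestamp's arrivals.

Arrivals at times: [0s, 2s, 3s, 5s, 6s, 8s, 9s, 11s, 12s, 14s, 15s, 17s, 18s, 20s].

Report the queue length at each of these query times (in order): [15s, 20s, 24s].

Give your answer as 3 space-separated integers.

Answer: 1 1 0

Derivation:
Queue lengths at query times:
  query t=15s: backlog = 1
  query t=20s: backlog = 1
  query t=24s: backlog = 0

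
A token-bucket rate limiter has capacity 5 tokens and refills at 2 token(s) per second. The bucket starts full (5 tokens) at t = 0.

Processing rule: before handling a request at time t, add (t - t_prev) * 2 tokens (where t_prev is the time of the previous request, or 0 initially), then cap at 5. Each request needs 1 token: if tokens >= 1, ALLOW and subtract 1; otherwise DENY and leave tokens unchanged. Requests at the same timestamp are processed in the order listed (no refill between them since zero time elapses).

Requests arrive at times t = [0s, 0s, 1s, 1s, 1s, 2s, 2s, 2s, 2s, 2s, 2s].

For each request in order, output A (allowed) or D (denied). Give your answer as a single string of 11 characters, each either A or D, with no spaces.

Answer: AAAAAAAAADD

Derivation:
Simulating step by step:
  req#1 t=0s: ALLOW
  req#2 t=0s: ALLOW
  req#3 t=1s: ALLOW
  req#4 t=1s: ALLOW
  req#5 t=1s: ALLOW
  req#6 t=2s: ALLOW
  req#7 t=2s: ALLOW
  req#8 t=2s: ALLOW
  req#9 t=2s: ALLOW
  req#10 t=2s: DENY
  req#11 t=2s: DENY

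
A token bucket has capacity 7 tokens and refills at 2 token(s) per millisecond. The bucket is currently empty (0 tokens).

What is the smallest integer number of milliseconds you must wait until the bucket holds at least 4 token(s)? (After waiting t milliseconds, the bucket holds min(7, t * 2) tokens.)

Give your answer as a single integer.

Need t * 2 >= 4, so t >= 4/2.
Smallest integer t = ceil(4/2) = 2.

Answer: 2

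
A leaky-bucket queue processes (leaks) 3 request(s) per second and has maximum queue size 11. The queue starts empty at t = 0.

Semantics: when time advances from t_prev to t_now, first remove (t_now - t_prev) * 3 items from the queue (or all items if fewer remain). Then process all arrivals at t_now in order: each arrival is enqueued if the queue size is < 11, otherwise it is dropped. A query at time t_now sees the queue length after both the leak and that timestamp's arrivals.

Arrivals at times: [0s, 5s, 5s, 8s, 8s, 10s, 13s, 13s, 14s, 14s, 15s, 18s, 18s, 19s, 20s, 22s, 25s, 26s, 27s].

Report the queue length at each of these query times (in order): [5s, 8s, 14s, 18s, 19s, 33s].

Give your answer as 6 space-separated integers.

Queue lengths at query times:
  query t=5s: backlog = 2
  query t=8s: backlog = 2
  query t=14s: backlog = 2
  query t=18s: backlog = 2
  query t=19s: backlog = 1
  query t=33s: backlog = 0

Answer: 2 2 2 2 1 0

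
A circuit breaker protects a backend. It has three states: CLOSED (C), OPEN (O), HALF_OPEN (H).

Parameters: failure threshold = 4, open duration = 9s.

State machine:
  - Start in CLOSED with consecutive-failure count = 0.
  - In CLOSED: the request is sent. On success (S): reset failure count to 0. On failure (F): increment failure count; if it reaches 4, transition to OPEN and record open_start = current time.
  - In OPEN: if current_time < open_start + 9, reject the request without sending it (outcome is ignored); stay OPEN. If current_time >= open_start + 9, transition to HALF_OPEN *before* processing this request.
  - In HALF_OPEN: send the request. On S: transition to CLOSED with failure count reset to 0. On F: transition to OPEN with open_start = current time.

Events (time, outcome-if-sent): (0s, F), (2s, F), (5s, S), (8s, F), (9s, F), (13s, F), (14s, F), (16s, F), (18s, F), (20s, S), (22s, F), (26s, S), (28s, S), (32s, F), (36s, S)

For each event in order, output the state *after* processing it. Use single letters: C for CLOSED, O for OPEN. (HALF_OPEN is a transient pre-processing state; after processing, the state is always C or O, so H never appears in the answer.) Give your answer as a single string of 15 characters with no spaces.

State after each event:
  event#1 t=0s outcome=F: state=CLOSED
  event#2 t=2s outcome=F: state=CLOSED
  event#3 t=5s outcome=S: state=CLOSED
  event#4 t=8s outcome=F: state=CLOSED
  event#5 t=9s outcome=F: state=CLOSED
  event#6 t=13s outcome=F: state=CLOSED
  event#7 t=14s outcome=F: state=OPEN
  event#8 t=16s outcome=F: state=OPEN
  event#9 t=18s outcome=F: state=OPEN
  event#10 t=20s outcome=S: state=OPEN
  event#11 t=22s outcome=F: state=OPEN
  event#12 t=26s outcome=S: state=CLOSED
  event#13 t=28s outcome=S: state=CLOSED
  event#14 t=32s outcome=F: state=CLOSED
  event#15 t=36s outcome=S: state=CLOSED

Answer: CCCCCCOOOOOCCCC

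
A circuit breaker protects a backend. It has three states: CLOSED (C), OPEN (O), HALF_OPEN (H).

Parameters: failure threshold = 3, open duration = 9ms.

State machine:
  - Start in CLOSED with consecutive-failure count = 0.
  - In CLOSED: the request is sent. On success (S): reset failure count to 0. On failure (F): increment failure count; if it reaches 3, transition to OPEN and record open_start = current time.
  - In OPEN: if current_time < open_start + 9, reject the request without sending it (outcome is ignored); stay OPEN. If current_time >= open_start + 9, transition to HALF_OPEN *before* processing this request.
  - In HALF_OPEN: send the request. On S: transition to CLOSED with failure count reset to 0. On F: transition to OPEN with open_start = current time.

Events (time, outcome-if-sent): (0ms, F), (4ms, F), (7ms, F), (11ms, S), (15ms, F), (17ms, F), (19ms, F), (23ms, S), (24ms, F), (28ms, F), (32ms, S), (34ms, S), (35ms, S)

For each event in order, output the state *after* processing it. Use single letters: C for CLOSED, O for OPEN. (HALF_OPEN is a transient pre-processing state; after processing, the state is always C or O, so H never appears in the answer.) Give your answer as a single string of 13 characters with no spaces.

State after each event:
  event#1 t=0ms outcome=F: state=CLOSED
  event#2 t=4ms outcome=F: state=CLOSED
  event#3 t=7ms outcome=F: state=OPEN
  event#4 t=11ms outcome=S: state=OPEN
  event#5 t=15ms outcome=F: state=OPEN
  event#6 t=17ms outcome=F: state=OPEN
  event#7 t=19ms outcome=F: state=OPEN
  event#8 t=23ms outcome=S: state=OPEN
  event#9 t=24ms outcome=F: state=OPEN
  event#10 t=28ms outcome=F: state=OPEN
  event#11 t=32ms outcome=S: state=OPEN
  event#12 t=34ms outcome=S: state=OPEN
  event#13 t=35ms outcome=S: state=OPEN

Answer: CCOOOOOOOOOOO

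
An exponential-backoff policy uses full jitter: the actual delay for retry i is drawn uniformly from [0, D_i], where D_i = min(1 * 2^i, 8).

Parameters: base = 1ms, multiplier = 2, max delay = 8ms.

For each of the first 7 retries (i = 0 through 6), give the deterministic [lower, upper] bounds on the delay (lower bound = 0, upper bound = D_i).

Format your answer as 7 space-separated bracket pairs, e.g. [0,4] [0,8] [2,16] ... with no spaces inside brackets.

Computing bounds per retry:
  i=0: D_i=min(1*2^0,8)=1, bounds=[0,1]
  i=1: D_i=min(1*2^1,8)=2, bounds=[0,2]
  i=2: D_i=min(1*2^2,8)=4, bounds=[0,4]
  i=3: D_i=min(1*2^3,8)=8, bounds=[0,8]
  i=4: D_i=min(1*2^4,8)=8, bounds=[0,8]
  i=5: D_i=min(1*2^5,8)=8, bounds=[0,8]
  i=6: D_i=min(1*2^6,8)=8, bounds=[0,8]

Answer: [0,1] [0,2] [0,4] [0,8] [0,8] [0,8] [0,8]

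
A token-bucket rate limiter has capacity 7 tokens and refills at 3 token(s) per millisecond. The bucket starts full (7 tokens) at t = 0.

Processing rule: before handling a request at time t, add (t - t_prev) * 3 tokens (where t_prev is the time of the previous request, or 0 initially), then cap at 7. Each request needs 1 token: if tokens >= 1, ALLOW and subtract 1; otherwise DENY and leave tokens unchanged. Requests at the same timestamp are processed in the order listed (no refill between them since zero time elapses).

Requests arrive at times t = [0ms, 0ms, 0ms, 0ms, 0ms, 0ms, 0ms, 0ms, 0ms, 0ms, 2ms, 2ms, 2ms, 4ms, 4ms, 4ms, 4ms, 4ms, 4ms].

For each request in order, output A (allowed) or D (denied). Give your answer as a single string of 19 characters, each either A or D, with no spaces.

Answer: AAAAAAADDDAAAAAAAAA

Derivation:
Simulating step by step:
  req#1 t=0ms: ALLOW
  req#2 t=0ms: ALLOW
  req#3 t=0ms: ALLOW
  req#4 t=0ms: ALLOW
  req#5 t=0ms: ALLOW
  req#6 t=0ms: ALLOW
  req#7 t=0ms: ALLOW
  req#8 t=0ms: DENY
  req#9 t=0ms: DENY
  req#10 t=0ms: DENY
  req#11 t=2ms: ALLOW
  req#12 t=2ms: ALLOW
  req#13 t=2ms: ALLOW
  req#14 t=4ms: ALLOW
  req#15 t=4ms: ALLOW
  req#16 t=4ms: ALLOW
  req#17 t=4ms: ALLOW
  req#18 t=4ms: ALLOW
  req#19 t=4ms: ALLOW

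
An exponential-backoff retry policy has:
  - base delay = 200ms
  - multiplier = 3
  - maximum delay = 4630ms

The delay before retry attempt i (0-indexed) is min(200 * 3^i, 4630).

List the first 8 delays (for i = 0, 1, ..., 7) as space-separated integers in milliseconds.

Answer: 200 600 1800 4630 4630 4630 4630 4630

Derivation:
Computing each delay:
  i=0: min(200*3^0, 4630) = 200
  i=1: min(200*3^1, 4630) = 600
  i=2: min(200*3^2, 4630) = 1800
  i=3: min(200*3^3, 4630) = 4630
  i=4: min(200*3^4, 4630) = 4630
  i=5: min(200*3^5, 4630) = 4630
  i=6: min(200*3^6, 4630) = 4630
  i=7: min(200*3^7, 4630) = 4630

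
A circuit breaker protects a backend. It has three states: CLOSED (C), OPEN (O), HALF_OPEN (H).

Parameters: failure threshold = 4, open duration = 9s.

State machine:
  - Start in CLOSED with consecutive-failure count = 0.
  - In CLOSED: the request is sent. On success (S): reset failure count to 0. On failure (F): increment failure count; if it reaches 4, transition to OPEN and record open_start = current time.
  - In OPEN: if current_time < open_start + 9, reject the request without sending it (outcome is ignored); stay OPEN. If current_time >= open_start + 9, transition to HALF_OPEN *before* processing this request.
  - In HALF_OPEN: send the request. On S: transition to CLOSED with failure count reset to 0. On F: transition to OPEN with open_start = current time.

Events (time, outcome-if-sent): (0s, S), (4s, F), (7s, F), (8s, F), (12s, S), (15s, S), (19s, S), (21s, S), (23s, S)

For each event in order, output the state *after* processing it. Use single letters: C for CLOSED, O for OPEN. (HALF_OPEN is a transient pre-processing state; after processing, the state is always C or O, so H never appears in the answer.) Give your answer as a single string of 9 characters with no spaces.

Answer: CCCCCCCCC

Derivation:
State after each event:
  event#1 t=0s outcome=S: state=CLOSED
  event#2 t=4s outcome=F: state=CLOSED
  event#3 t=7s outcome=F: state=CLOSED
  event#4 t=8s outcome=F: state=CLOSED
  event#5 t=12s outcome=S: state=CLOSED
  event#6 t=15s outcome=S: state=CLOSED
  event#7 t=19s outcome=S: state=CLOSED
  event#8 t=21s outcome=S: state=CLOSED
  event#9 t=23s outcome=S: state=CLOSED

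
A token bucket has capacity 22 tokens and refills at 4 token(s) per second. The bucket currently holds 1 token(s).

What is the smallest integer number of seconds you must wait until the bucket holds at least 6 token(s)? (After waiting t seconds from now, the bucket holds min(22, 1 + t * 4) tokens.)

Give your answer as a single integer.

Need 1 + t * 4 >= 6, so t >= 5/4.
Smallest integer t = ceil(5/4) = 2.

Answer: 2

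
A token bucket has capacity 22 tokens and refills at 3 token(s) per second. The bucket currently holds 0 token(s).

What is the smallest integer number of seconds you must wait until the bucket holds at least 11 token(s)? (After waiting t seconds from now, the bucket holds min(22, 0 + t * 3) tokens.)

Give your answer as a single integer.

Answer: 4

Derivation:
Need 0 + t * 3 >= 11, so t >= 11/3.
Smallest integer t = ceil(11/3) = 4.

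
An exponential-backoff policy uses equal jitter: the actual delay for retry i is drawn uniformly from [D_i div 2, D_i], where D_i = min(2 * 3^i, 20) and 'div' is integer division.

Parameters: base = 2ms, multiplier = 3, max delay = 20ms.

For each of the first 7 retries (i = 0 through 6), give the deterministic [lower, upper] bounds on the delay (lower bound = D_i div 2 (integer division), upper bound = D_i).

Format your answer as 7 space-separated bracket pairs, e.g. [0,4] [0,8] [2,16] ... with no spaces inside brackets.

Answer: [1,2] [3,6] [9,18] [10,20] [10,20] [10,20] [10,20]

Derivation:
Computing bounds per retry:
  i=0: D_i=min(2*3^0,20)=2, bounds=[1,2]
  i=1: D_i=min(2*3^1,20)=6, bounds=[3,6]
  i=2: D_i=min(2*3^2,20)=18, bounds=[9,18]
  i=3: D_i=min(2*3^3,20)=20, bounds=[10,20]
  i=4: D_i=min(2*3^4,20)=20, bounds=[10,20]
  i=5: D_i=min(2*3^5,20)=20, bounds=[10,20]
  i=6: D_i=min(2*3^6,20)=20, bounds=[10,20]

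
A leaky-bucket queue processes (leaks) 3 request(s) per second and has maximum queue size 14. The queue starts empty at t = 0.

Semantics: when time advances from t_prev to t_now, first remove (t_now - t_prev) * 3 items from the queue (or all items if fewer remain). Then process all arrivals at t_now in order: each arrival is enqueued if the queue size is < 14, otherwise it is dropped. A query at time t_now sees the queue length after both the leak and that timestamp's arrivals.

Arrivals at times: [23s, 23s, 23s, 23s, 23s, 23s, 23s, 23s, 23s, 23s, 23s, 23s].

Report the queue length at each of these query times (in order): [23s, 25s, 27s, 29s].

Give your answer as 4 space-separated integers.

Answer: 12 6 0 0

Derivation:
Queue lengths at query times:
  query t=23s: backlog = 12
  query t=25s: backlog = 6
  query t=27s: backlog = 0
  query t=29s: backlog = 0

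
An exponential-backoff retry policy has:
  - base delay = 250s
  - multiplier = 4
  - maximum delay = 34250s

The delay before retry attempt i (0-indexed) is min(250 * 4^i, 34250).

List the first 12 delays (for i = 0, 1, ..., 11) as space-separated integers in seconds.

Answer: 250 1000 4000 16000 34250 34250 34250 34250 34250 34250 34250 34250

Derivation:
Computing each delay:
  i=0: min(250*4^0, 34250) = 250
  i=1: min(250*4^1, 34250) = 1000
  i=2: min(250*4^2, 34250) = 4000
  i=3: min(250*4^3, 34250) = 16000
  i=4: min(250*4^4, 34250) = 34250
  i=5: min(250*4^5, 34250) = 34250
  i=6: min(250*4^6, 34250) = 34250
  i=7: min(250*4^7, 34250) = 34250
  i=8: min(250*4^8, 34250) = 34250
  i=9: min(250*4^9, 34250) = 34250
  i=10: min(250*4^10, 34250) = 34250
  i=11: min(250*4^11, 34250) = 34250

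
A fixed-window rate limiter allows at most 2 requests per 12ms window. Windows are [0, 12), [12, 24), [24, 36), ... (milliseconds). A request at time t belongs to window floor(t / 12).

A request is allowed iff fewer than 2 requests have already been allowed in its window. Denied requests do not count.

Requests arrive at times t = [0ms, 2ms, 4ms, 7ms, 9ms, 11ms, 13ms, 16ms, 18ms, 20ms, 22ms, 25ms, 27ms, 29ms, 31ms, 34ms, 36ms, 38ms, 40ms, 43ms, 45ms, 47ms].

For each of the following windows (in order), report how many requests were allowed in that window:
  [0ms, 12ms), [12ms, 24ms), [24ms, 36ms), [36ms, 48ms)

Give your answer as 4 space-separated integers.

Processing requests:
  req#1 t=0ms (window 0): ALLOW
  req#2 t=2ms (window 0): ALLOW
  req#3 t=4ms (window 0): DENY
  req#4 t=7ms (window 0): DENY
  req#5 t=9ms (window 0): DENY
  req#6 t=11ms (window 0): DENY
  req#7 t=13ms (window 1): ALLOW
  req#8 t=16ms (window 1): ALLOW
  req#9 t=18ms (window 1): DENY
  req#10 t=20ms (window 1): DENY
  req#11 t=22ms (window 1): DENY
  req#12 t=25ms (window 2): ALLOW
  req#13 t=27ms (window 2): ALLOW
  req#14 t=29ms (window 2): DENY
  req#15 t=31ms (window 2): DENY
  req#16 t=34ms (window 2): DENY
  req#17 t=36ms (window 3): ALLOW
  req#18 t=38ms (window 3): ALLOW
  req#19 t=40ms (window 3): DENY
  req#20 t=43ms (window 3): DENY
  req#21 t=45ms (window 3): DENY
  req#22 t=47ms (window 3): DENY

Allowed counts by window: 2 2 2 2

Answer: 2 2 2 2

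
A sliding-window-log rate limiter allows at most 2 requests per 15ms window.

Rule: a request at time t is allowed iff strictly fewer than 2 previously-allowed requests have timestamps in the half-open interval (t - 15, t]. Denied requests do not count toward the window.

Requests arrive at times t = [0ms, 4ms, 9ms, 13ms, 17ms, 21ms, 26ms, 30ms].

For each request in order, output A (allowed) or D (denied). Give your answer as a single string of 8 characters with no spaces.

Answer: AADDAADD

Derivation:
Tracking allowed requests in the window:
  req#1 t=0ms: ALLOW
  req#2 t=4ms: ALLOW
  req#3 t=9ms: DENY
  req#4 t=13ms: DENY
  req#5 t=17ms: ALLOW
  req#6 t=21ms: ALLOW
  req#7 t=26ms: DENY
  req#8 t=30ms: DENY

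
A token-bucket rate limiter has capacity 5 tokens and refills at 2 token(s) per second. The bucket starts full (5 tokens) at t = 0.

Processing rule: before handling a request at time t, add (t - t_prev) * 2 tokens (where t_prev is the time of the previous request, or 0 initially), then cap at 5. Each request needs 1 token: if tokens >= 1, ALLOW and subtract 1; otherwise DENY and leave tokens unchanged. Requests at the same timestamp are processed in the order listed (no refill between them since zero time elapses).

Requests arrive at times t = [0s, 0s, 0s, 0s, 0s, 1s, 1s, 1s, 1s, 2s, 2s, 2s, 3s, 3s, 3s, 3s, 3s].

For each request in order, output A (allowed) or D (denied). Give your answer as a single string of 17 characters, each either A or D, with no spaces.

Answer: AAAAAAADDAADAADDD

Derivation:
Simulating step by step:
  req#1 t=0s: ALLOW
  req#2 t=0s: ALLOW
  req#3 t=0s: ALLOW
  req#4 t=0s: ALLOW
  req#5 t=0s: ALLOW
  req#6 t=1s: ALLOW
  req#7 t=1s: ALLOW
  req#8 t=1s: DENY
  req#9 t=1s: DENY
  req#10 t=2s: ALLOW
  req#11 t=2s: ALLOW
  req#12 t=2s: DENY
  req#13 t=3s: ALLOW
  req#14 t=3s: ALLOW
  req#15 t=3s: DENY
  req#16 t=3s: DENY
  req#17 t=3s: DENY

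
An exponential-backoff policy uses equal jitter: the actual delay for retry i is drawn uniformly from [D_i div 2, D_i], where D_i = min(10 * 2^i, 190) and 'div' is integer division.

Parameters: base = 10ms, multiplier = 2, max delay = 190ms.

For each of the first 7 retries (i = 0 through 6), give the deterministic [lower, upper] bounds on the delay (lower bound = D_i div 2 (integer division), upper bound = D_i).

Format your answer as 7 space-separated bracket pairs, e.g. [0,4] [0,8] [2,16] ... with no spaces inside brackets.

Answer: [5,10] [10,20] [20,40] [40,80] [80,160] [95,190] [95,190]

Derivation:
Computing bounds per retry:
  i=0: D_i=min(10*2^0,190)=10, bounds=[5,10]
  i=1: D_i=min(10*2^1,190)=20, bounds=[10,20]
  i=2: D_i=min(10*2^2,190)=40, bounds=[20,40]
  i=3: D_i=min(10*2^3,190)=80, bounds=[40,80]
  i=4: D_i=min(10*2^4,190)=160, bounds=[80,160]
  i=5: D_i=min(10*2^5,190)=190, bounds=[95,190]
  i=6: D_i=min(10*2^6,190)=190, bounds=[95,190]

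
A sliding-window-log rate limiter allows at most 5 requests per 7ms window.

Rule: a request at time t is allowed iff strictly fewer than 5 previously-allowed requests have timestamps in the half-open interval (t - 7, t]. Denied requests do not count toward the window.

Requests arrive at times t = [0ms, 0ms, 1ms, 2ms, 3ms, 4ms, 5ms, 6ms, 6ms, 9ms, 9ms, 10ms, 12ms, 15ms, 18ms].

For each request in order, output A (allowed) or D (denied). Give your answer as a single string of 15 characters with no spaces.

Answer: AAAAADDDDAAAAAA

Derivation:
Tracking allowed requests in the window:
  req#1 t=0ms: ALLOW
  req#2 t=0ms: ALLOW
  req#3 t=1ms: ALLOW
  req#4 t=2ms: ALLOW
  req#5 t=3ms: ALLOW
  req#6 t=4ms: DENY
  req#7 t=5ms: DENY
  req#8 t=6ms: DENY
  req#9 t=6ms: DENY
  req#10 t=9ms: ALLOW
  req#11 t=9ms: ALLOW
  req#12 t=10ms: ALLOW
  req#13 t=12ms: ALLOW
  req#14 t=15ms: ALLOW
  req#15 t=18ms: ALLOW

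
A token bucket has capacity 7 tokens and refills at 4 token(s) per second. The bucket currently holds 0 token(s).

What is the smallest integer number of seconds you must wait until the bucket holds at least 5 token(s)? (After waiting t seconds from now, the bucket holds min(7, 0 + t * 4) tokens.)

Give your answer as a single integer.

Need 0 + t * 4 >= 5, so t >= 5/4.
Smallest integer t = ceil(5/4) = 2.

Answer: 2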